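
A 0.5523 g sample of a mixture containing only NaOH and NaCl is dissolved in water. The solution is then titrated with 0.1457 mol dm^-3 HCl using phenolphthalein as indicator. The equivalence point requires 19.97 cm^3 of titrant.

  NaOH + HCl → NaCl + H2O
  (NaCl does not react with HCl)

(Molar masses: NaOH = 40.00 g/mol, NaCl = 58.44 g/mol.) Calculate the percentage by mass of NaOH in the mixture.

21.07 %

n(HCl) = 0.01997 × 0.1457 = 2.910 × 10^-3 mol
Let x = n(NaOH), y = n(NaCl).
Titrant: 1x = 2.910 × 10^-3;  mass: 40.00x + 58.44y = 0.5523
Solving, x = 2.910 × 10^-3 mol, y = 7.459 × 10^-3 mol
mass of NaOH = 2.910 × 10^-3 × 40.00 = 0.1164 g
% NaOH = 0.1164 / 0.5523 × 100 = 21.07 %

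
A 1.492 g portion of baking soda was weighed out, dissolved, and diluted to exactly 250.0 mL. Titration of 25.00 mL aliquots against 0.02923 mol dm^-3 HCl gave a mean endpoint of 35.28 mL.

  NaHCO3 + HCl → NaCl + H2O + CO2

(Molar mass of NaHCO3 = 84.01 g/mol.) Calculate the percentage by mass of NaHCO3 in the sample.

n(HCl) per titration = 0.03528 × 0.02923 = 1.031 × 10^-3 mol
n(NaHCO3) in each aliquot = 1.031 × 10^-3 mol (1:1 ratio)
n(NaHCO3) in the whole flask = 1.031 × 10^-3 × 250.0/25.00 = 0.01031 mol
mass of NaHCO3 = 0.01031 × 84.01 = 0.8663 g
% NaHCO3 = 0.8663 / 1.492 × 100 = 58.07 %

58.07 %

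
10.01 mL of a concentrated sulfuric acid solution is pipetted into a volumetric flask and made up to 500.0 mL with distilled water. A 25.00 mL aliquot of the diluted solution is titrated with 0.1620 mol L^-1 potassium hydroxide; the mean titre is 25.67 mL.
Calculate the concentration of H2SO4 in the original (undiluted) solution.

H2SO4 + 2 KOH → K2SO4 + 2 H2O
n(KOH) = 0.02567 × 0.1620 = 4.159 × 10^-3 mol
From the 1:2 ratio, n(H2SO4) in the aliquot = 1/2 × 4.159 × 10^-3 = 2.079 × 10^-3 mol
[H2SO4]_dilute = 2.079 × 10^-3 / 0.02500 = 0.08317 mol/L
Dilution factor = 500.0 / 10.01 = 49.95
[H2SO4]_stock = 0.08317 × 49.95 = 4.154 mol/L

4.154 mol/L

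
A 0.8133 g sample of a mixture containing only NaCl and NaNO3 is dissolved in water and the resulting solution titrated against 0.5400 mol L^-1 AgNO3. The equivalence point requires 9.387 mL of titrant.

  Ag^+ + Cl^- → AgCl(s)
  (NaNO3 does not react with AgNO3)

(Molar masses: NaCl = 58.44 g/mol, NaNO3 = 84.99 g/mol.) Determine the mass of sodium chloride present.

0.2962 g

n(AgNO3) = 0.009387 × 0.5400 = 5.069 × 10^-3 mol
Let x = n(NaCl), y = n(NaNO3).
Titrant: 1x = 5.069 × 10^-3;  mass: 58.44x + 84.99y = 0.8133
Solving, x = 5.069 × 10^-3 mol, y = 6.084 × 10^-3 mol
mass of NaCl = 5.069 × 10^-3 × 58.44 = 0.2962 g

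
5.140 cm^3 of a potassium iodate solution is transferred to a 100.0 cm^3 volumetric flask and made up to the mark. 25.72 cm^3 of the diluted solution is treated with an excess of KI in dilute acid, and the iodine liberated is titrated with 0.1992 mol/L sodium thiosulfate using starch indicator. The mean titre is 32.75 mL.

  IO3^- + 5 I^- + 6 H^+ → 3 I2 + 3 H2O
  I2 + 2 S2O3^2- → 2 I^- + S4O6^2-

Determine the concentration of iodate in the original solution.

0.8225 mol/L

n(S2O3^2-) = 0.03275 × 0.1992 = 6.524 × 10^-3 mol
n(I2) = n(S2O3^2-)/2 = 3.262 × 10^-3 mol
From the 1:3 ratio, n(IO3^-) in the aliquot = 1/3 × 3.262 × 10^-3 = 1.087 × 10^-3 mol
[IO3^-]_dilute = 1.087 × 10^-3 / 0.02572 = 0.04227 mol/L
[IO3^-]_original = 0.04227 × 100.0/5.140 = 0.8225 mol/L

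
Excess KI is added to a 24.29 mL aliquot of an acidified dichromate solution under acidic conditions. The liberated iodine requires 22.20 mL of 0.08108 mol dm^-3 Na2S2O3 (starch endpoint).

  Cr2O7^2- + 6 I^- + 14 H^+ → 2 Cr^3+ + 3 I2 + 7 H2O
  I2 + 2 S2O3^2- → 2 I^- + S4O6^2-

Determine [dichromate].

0.01235 mol/L

n(S2O3^2-) = 0.02220 × 0.08108 = 1.800 × 10^-3 mol
n(I2) = n(S2O3^2-)/2 = 9.000 × 10^-4 mol
From the 1:3 ratio, n(Cr2O7^2-) in the aliquot = 1/3 × 9.000 × 10^-4 = 3.000 × 10^-4 mol
[Cr2O7^2-] = 3.000 × 10^-4 / 0.02429 = 0.01235 mol/L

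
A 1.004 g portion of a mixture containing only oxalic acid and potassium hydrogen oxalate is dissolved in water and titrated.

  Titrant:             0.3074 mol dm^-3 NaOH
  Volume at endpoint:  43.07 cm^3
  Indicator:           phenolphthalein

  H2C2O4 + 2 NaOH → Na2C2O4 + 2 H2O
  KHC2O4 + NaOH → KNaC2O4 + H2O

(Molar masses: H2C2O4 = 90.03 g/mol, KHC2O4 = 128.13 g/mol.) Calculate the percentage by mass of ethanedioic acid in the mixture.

37.35 %

n(NaOH) = 0.04307 × 0.3074 = 0.01324 mol
Let x = n(H2C2O4), y = n(KHC2O4).
Titrant: 2x + 1y = 0.01324;  mass: 90.03x + 128.13y = 1.004
Solving, x = 4.165 × 10^-3 mol, y = 4.909 × 10^-3 mol
mass of H2C2O4 = 4.165 × 10^-3 × 90.03 = 0.3750 g
% H2C2O4 = 0.3750 / 1.004 × 100 = 37.35 %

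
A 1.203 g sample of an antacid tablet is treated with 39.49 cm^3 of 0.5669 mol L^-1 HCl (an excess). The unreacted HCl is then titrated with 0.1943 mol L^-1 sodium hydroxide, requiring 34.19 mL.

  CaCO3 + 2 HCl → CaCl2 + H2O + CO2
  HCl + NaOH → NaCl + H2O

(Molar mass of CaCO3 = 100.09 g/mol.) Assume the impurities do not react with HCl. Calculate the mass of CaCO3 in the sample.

0.7879 g

n(HCl) added = 0.03949 × 0.5669 = 0.02239 mol
n(NaOH) used in back-titration = 0.03419 × 0.1943 = 6.643 × 10^-3 mol
n(HCl) left over = 6.643 × 10^-3 mol (1:1 ratio)
n(HCl) consumed by analyte = 0.02239 − 6.643 × 10^-3 = 0.01574 mol
From the 1:2 ratio, n(CaCO3) = 1/2 × 0.01574 = 7.872 × 10^-3 mol
mass of CaCO3 = 7.872 × 10^-3 × 100.09 = 0.7879 g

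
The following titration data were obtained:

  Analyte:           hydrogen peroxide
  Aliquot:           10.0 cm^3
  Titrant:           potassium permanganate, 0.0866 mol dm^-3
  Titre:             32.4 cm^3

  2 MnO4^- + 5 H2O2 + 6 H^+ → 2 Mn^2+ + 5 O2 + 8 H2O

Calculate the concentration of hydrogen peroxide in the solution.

0.701 mol/L

n(KMnO4) = 0.0324 L × 0.0866 mol/L = 2.81 × 10^-3 mol
From the 5:2 mole ratio, n(H2O2) = 5/2 × 2.81 × 10^-3 = 7.01 × 10^-3 mol
[H2O2] = 7.01 × 10^-3 mol / 0.0100 L = 0.701 mol/L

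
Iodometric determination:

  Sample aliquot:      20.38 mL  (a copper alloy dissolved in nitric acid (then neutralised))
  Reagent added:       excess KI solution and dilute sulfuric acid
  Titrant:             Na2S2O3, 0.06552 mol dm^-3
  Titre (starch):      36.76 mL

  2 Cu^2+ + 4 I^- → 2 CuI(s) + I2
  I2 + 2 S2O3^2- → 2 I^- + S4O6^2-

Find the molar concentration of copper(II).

0.1182 mol/L

n(S2O3^2-) = 0.03676 × 0.06552 = 2.409 × 10^-3 mol
n(I2) = n(S2O3^2-)/2 = 1.204 × 10^-3 mol
From the 2:1 ratio, n(Cu2+) in the aliquot = 2/1 × 1.204 × 10^-3 = 2.409 × 10^-3 mol
[Cu2+] = 2.409 × 10^-3 / 0.02038 = 0.1182 mol/L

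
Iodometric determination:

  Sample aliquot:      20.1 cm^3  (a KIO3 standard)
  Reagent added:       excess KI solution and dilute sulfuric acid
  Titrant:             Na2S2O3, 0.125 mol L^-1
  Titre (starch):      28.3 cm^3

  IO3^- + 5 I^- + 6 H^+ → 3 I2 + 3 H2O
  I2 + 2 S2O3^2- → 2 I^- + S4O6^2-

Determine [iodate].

n(S2O3^2-) = 0.0283 × 0.125 = 3.54 × 10^-3 mol
n(I2) = n(S2O3^2-)/2 = 1.77 × 10^-3 mol
From the 1:3 ratio, n(IO3^-) in the aliquot = 1/3 × 1.77 × 10^-3 = 5.90 × 10^-4 mol
[IO3^-] = 5.90 × 10^-4 / 0.0201 = 0.0293 mol/L

0.0293 mol/L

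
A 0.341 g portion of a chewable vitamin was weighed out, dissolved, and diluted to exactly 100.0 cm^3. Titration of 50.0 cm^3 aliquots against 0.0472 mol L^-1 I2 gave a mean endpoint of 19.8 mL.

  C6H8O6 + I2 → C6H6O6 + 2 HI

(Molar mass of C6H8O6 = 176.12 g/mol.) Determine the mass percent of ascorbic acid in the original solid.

96.5 %

n(I2) per titration = 0.0198 × 0.0472 = 9.35 × 10^-4 mol
n(C6H8O6) in each aliquot = 9.35 × 10^-4 mol (1:1 ratio)
n(C6H8O6) in the whole flask = 9.35 × 10^-4 × 100.0/50.0 = 1.87 × 10^-3 mol
mass of C6H8O6 = 1.87 × 10^-3 × 176.12 = 0.329 g
% C6H8O6 = 0.329 / 0.341 × 100 = 96.5 %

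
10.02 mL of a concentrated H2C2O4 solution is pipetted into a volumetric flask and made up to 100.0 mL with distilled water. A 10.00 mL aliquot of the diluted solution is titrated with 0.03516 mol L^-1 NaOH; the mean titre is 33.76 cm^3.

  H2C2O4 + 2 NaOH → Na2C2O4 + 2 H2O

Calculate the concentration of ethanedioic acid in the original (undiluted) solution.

n(NaOH) = 0.03376 × 0.03516 = 1.187 × 10^-3 mol
From the 1:2 ratio, n(H2C2O4) in the aliquot = 1/2 × 1.187 × 10^-3 = 5.935 × 10^-4 mol
[H2C2O4]_dilute = 5.935 × 10^-4 / 0.01000 = 0.05935 mol/L
Dilution factor = 100.0 / 10.02 = 9.980
[H2C2O4]_stock = 0.05935 × 9.980 = 0.5923 mol/L

0.5923 mol/L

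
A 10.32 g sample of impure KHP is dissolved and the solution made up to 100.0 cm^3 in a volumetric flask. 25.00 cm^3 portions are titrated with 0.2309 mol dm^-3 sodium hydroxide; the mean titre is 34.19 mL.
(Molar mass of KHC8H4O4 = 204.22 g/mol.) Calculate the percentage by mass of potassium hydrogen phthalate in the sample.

KHC8H4O4 + NaOH → KNaC8H4O4 + H2O
n(NaOH) per titration = 0.03419 × 0.2309 = 7.894 × 10^-3 mol
n(KHC8H4O4) in each aliquot = 7.894 × 10^-3 mol (1:1 ratio)
n(KHC8H4O4) in the whole flask = 7.894 × 10^-3 × 100.0/25.00 = 0.03158 mol
mass of KHC8H4O4 = 0.03158 × 204.22 = 6.449 g
% KHC8H4O4 = 6.449 / 10.32 × 100 = 62.49 %

62.49 %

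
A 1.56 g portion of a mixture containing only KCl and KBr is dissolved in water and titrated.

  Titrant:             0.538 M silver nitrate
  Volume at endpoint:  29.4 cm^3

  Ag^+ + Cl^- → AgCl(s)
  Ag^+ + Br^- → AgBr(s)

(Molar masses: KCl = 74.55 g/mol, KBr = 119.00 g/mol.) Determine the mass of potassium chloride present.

n(AgNO3) = 0.0294 × 0.538 = 0.0158 mol
Let x = n(KCl), y = n(KBr).
Titrant: 1x + 1y = 0.0158;  mass: 74.55x + 119.00y = 1.56
Solving, x = 7.25 × 10^-3 mol, y = 8.57 × 10^-3 mol
mass of KCl = 7.25 × 10^-3 × 74.55 = 0.540 g

0.540 g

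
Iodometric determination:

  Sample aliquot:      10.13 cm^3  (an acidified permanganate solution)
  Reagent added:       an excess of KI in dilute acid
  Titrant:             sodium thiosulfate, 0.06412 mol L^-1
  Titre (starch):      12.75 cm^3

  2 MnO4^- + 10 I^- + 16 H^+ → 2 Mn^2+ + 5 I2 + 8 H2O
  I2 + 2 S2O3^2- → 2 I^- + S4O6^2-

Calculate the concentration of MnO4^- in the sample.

n(S2O3^2-) = 0.01275 × 0.06412 = 8.175 × 10^-4 mol
n(I2) = n(S2O3^2-)/2 = 4.088 × 10^-4 mol
From the 2:5 ratio, n(MnO4^-) in the aliquot = 2/5 × 4.088 × 10^-4 = 1.635 × 10^-4 mol
[MnO4^-] = 1.635 × 10^-4 / 0.01013 = 0.01614 mol/L

0.01614 mol/L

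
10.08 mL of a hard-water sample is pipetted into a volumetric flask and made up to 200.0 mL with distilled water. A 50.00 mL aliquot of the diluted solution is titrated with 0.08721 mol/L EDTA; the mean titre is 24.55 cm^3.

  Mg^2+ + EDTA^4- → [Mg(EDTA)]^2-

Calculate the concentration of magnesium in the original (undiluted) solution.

0.8496 mol/L

n(EDTA) = 0.02455 × 0.08721 = 2.141 × 10^-3 mol
n(Mg2+) in the aliquot = 2.141 × 10^-3 mol (1:1 ratio)
[Mg2+]_dilute = 2.141 × 10^-3 / 0.05000 = 0.04282 mol/L
Dilution factor = 200.0 / 10.08 = 19.84
[Mg2+]_stock = 0.04282 × 19.84 = 0.8496 mol/L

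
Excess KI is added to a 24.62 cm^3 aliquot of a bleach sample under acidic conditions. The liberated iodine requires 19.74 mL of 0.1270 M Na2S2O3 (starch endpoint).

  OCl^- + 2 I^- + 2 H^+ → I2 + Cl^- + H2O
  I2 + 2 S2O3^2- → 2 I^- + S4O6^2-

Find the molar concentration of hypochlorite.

0.05091 M

n(S2O3^2-) = 0.01974 × 0.1270 = 2.507 × 10^-3 mol
n(I2) = n(S2O3^2-)/2 = 1.253 × 10^-3 mol
n(OCl^-) in the aliquot = 1.253 × 10^-3 mol (1:1 ratio)
[OCl^-] = 1.253 × 10^-3 / 0.02462 = 0.05091 mol/L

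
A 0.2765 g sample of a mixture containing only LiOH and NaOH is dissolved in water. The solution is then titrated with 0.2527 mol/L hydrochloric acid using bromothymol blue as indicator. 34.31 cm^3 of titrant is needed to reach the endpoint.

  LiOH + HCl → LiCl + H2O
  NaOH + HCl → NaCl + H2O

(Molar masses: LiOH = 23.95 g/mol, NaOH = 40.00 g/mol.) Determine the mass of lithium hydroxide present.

0.1049 g

n(HCl) = 0.03431 × 0.2527 = 8.670 × 10^-3 mol
Let x = n(LiOH), y = n(NaOH).
Titrant: 1x + 1y = 8.670 × 10^-3;  mass: 23.95x + 40.00y = 0.2765
Solving, x = 4.380 × 10^-3 mol, y = 4.290 × 10^-3 mol
mass of LiOH = 4.380 × 10^-3 × 23.95 = 0.1049 g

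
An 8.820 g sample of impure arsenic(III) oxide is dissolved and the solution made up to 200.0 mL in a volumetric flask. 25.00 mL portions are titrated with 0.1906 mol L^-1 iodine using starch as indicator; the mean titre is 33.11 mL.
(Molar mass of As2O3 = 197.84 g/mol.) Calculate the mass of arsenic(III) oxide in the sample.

As2O3 + 2 I2 + 2 H2O → As2O5 + 4 HI
n(I2) per titration = 0.03311 × 0.1906 = 6.311 × 10^-3 mol
From the 1:2 ratio, n(As2O3) in each aliquot = 1/2 × 6.311 × 10^-3 = 3.155 × 10^-3 mol
n(As2O3) in the whole flask = 3.155 × 10^-3 × 200.0/25.00 = 0.02524 mol
mass of As2O3 = 0.02524 × 197.84 = 4.994 g

4.994 g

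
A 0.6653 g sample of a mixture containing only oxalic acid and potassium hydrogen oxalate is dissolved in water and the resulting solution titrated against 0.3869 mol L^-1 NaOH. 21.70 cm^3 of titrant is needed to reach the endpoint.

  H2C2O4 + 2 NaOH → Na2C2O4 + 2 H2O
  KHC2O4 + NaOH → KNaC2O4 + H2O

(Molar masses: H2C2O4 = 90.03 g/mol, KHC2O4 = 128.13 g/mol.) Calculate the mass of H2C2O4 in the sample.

n(NaOH) = 0.02170 × 0.3869 = 8.396 × 10^-3 mol
Let x = n(H2C2O4), y = n(KHC2O4).
Titrant: 2x + 1y = 8.396 × 10^-3;  mass: 90.03x + 128.13y = 0.6653
Solving, x = 2.469 × 10^-3 mol, y = 3.457 × 10^-3 mol
mass of H2C2O4 = 2.469 × 10^-3 × 90.03 = 0.2223 g

0.2223 g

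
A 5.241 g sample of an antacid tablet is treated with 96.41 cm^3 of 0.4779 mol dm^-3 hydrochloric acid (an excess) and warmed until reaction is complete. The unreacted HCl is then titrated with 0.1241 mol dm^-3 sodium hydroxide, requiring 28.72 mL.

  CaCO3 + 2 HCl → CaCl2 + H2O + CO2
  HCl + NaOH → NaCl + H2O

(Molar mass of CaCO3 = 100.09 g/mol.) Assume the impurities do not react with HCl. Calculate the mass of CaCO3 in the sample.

n(HCl) added = 0.09641 × 0.4779 = 0.04607 mol
n(NaOH) used in back-titration = 0.02872 × 0.1241 = 3.564 × 10^-3 mol
n(HCl) left over = 3.564 × 10^-3 mol (1:1 ratio)
n(HCl) consumed by analyte = 0.04607 − 3.564 × 10^-3 = 0.04251 mol
From the 1:2 ratio, n(CaCO3) = 1/2 × 0.04251 = 0.02126 mol
mass of CaCO3 = 0.02126 × 100.09 = 2.127 g

2.127 g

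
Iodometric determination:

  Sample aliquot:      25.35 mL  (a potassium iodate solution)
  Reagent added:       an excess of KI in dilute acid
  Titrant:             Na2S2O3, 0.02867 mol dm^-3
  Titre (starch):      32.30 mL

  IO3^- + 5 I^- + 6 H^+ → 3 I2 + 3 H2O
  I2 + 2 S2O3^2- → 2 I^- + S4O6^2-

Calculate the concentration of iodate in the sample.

n(S2O3^2-) = 0.03230 × 0.02867 = 9.260 × 10^-4 mol
n(I2) = n(S2O3^2-)/2 = 4.630 × 10^-4 mol
From the 1:3 ratio, n(IO3^-) in the aliquot = 1/3 × 4.630 × 10^-4 = 1.543 × 10^-4 mol
[IO3^-] = 1.543 × 10^-4 / 0.02535 = 0.006088 mol/L

0.006088 mol/L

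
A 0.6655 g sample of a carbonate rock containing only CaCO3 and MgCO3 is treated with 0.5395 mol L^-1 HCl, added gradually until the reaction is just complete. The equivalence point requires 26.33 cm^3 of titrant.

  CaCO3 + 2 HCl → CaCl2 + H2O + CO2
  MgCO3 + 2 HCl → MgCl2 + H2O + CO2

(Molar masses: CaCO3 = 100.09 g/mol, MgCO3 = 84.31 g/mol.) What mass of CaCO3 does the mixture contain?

0.4230 g

n(HCl) = 0.02633 × 0.5395 = 0.01421 mol
Let x = n(CaCO3), y = n(MgCO3).
Titrant: 2x + 2y = 0.01421;  mass: 100.09x + 84.31y = 0.6655
Solving, x = 4.226 × 10^-3 mol, y = 2.876 × 10^-3 mol
mass of CaCO3 = 4.226 × 10^-3 × 100.09 = 0.4230 g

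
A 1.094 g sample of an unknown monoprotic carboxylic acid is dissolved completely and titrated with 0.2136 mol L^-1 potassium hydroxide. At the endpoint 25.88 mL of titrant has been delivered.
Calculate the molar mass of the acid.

n(KOH) = 0.02588 L × 0.2136 mol/L = 5.528 × 10^-3 mol
n(HA) = 5.528 × 10^-3 mol (1:1 ratio)
M = m / n = 1.094 g / 5.528 × 10^-3 mol = 197.9 g/mol

197.9 g/mol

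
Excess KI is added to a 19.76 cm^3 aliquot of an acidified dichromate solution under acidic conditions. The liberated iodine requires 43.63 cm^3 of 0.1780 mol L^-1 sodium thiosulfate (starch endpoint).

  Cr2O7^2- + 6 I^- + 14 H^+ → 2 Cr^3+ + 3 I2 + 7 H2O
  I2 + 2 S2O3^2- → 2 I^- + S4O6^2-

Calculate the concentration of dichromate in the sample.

n(S2O3^2-) = 0.04363 × 0.1780 = 7.766 × 10^-3 mol
n(I2) = n(S2O3^2-)/2 = 3.883 × 10^-3 mol
From the 1:3 ratio, n(Cr2O7^2-) in the aliquot = 1/3 × 3.883 × 10^-3 = 1.294 × 10^-3 mol
[Cr2O7^2-] = 1.294 × 10^-3 / 0.01976 = 0.06550 mol/L

0.06550 mol/L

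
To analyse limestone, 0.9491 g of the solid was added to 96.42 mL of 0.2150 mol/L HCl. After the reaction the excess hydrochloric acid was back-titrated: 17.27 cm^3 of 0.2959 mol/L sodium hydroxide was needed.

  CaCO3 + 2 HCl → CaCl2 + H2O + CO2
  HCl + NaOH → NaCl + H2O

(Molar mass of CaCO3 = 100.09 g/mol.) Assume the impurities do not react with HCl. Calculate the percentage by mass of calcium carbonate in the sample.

82.36 %

n(HCl) added = 0.09642 × 0.2150 = 0.02073 mol
n(NaOH) used in back-titration = 0.01727 × 0.2959 = 5.110 × 10^-3 mol
n(HCl) left over = 5.110 × 10^-3 mol (1:1 ratio)
n(HCl) consumed by analyte = 0.02073 − 5.110 × 10^-3 = 0.01562 mol
From the 1:2 ratio, n(CaCO3) = 1/2 × 0.01562 = 7.810 × 10^-3 mol
mass of CaCO3 = 7.810 × 10^-3 × 100.09 = 0.7817 g
% CaCO3 = 0.7817 / 0.9491 × 100 = 82.36 %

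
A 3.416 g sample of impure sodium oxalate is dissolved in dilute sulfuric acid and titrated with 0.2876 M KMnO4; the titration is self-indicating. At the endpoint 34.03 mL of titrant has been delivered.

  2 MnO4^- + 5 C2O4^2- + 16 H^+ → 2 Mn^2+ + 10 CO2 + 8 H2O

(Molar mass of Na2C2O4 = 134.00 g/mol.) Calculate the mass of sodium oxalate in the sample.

n(KMnO4) = 0.03403 L × 0.2876 mol/L = 9.787 × 10^-3 mol
From the 5:2 ratio, n(Na2C2O4) = 5/2 × 9.787 × 10^-3 = 0.02447 mol
mass of Na2C2O4 = 0.02447 × 134.00 g/mol = 3.279 g

3.279 g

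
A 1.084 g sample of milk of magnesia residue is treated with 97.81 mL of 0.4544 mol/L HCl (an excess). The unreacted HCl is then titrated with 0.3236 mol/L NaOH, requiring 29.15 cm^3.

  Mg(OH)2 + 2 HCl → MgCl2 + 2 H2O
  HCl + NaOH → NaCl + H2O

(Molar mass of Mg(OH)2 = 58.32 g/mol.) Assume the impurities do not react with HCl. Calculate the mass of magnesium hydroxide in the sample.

1.021 g

n(HCl) added = 0.09781 × 0.4544 = 0.04444 mol
n(NaOH) used in back-titration = 0.02915 × 0.3236 = 9.433 × 10^-3 mol
n(HCl) left over = 9.433 × 10^-3 mol (1:1 ratio)
n(HCl) consumed by analyte = 0.04444 − 9.433 × 10^-3 = 0.03501 mol
From the 1:2 ratio, n(Mg(OH)2) = 1/2 × 0.03501 = 0.01751 mol
mass of Mg(OH)2 = 0.01751 × 58.32 = 1.021 g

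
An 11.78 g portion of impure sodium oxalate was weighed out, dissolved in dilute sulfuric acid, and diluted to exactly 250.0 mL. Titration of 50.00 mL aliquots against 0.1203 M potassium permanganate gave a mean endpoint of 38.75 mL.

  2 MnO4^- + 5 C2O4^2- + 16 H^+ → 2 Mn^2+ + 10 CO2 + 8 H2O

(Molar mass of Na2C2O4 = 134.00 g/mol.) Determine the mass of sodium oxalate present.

7.808 g

n(KMnO4) per titration = 0.03875 × 0.1203 = 4.662 × 10^-3 mol
From the 5:2 ratio, n(Na2C2O4) in each aliquot = 5/2 × 4.662 × 10^-3 = 0.01165 mol
n(Na2C2O4) in the whole flask = 0.01165 × 250.0/50.00 = 0.05827 mol
mass of Na2C2O4 = 0.05827 × 134.00 = 7.808 g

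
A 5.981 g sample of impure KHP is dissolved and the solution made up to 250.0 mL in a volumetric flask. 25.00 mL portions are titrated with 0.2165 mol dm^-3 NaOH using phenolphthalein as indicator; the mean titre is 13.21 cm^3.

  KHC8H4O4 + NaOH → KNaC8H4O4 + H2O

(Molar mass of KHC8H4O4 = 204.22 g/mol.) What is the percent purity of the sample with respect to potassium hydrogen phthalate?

n(NaOH) per titration = 0.01321 × 0.2165 = 2.860 × 10^-3 mol
n(KHC8H4O4) in each aliquot = 2.860 × 10^-3 mol (1:1 ratio)
n(KHC8H4O4) in the whole flask = 2.860 × 10^-3 × 250.0/25.00 = 0.02860 mol
mass of KHC8H4O4 = 0.02860 × 204.22 = 5.841 g
% KHC8H4O4 = 5.841 / 5.981 × 100 = 97.65 %

97.65 %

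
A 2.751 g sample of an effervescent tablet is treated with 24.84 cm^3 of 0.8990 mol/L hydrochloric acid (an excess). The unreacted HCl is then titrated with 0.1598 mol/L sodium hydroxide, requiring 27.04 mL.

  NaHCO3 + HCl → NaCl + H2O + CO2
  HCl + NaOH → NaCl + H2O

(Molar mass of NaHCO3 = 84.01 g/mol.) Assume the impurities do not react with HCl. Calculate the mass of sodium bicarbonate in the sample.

n(HCl) added = 0.02484 × 0.8990 = 0.02233 mol
n(NaOH) used in back-titration = 0.02704 × 0.1598 = 4.321 × 10^-3 mol
n(HCl) left over = 4.321 × 10^-3 mol (1:1 ratio)
n(HCl) consumed by analyte = 0.02233 − 4.321 × 10^-3 = 0.01801 mol
n(NaHCO3) = 0.01801 mol (1:1 ratio)
mass of NaHCO3 = 0.01801 × 84.01 = 1.513 g

1.513 g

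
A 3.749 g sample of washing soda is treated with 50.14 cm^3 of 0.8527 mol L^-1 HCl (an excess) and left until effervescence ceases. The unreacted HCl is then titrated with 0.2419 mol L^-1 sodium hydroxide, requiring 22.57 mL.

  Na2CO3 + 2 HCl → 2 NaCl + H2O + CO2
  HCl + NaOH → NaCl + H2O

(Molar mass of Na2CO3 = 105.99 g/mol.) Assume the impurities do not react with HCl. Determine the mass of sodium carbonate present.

n(HCl) added = 0.05014 × 0.8527 = 0.04275 mol
n(NaOH) used in back-titration = 0.02257 × 0.2419 = 5.460 × 10^-3 mol
n(HCl) left over = 5.460 × 10^-3 mol (1:1 ratio)
n(HCl) consumed by analyte = 0.04275 − 5.460 × 10^-3 = 0.03729 mol
From the 1:2 ratio, n(Na2CO3) = 1/2 × 0.03729 = 0.01865 mol
mass of Na2CO3 = 0.01865 × 105.99 = 1.976 g

1.976 g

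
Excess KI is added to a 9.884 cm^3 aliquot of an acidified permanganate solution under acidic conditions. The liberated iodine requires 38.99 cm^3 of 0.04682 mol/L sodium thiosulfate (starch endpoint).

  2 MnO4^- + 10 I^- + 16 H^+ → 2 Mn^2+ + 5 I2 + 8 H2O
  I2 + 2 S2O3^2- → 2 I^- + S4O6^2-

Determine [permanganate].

0.03694 mol/L

n(S2O3^2-) = 0.03899 × 0.04682 = 1.826 × 10^-3 mol
n(I2) = n(S2O3^2-)/2 = 9.128 × 10^-4 mol
From the 2:5 ratio, n(MnO4^-) in the aliquot = 2/5 × 9.128 × 10^-4 = 3.651 × 10^-4 mol
[MnO4^-] = 3.651 × 10^-4 / 0.009884 = 0.03694 mol/L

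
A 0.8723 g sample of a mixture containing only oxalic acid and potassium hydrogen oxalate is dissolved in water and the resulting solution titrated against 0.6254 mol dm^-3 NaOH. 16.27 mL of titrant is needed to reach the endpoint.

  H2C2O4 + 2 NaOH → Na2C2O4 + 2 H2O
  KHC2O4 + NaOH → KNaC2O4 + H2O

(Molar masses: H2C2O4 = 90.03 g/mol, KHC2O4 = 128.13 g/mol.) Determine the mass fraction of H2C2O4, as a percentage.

26.79 %

n(NaOH) = 0.01627 × 0.6254 = 0.01018 mol
Let x = n(H2C2O4), y = n(KHC2O4).
Titrant: 2x + 1y = 0.01018;  mass: 90.03x + 128.13y = 0.8723
Solving, x = 2.596 × 10^-3 mol, y = 4.984 × 10^-3 mol
mass of H2C2O4 = 2.596 × 10^-3 × 90.03 = 0.2337 g
% H2C2O4 = 0.2337 / 0.8723 × 100 = 26.79 %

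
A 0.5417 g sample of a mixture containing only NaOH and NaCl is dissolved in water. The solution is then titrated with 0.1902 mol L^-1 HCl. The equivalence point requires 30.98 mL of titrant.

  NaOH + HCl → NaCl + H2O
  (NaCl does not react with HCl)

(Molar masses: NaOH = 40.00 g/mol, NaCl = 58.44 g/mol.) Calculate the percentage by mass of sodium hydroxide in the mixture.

43.51 %

n(HCl) = 0.03098 × 0.1902 = 5.892 × 10^-3 mol
Let x = n(NaOH), y = n(NaCl).
Titrant: 1x = 5.892 × 10^-3;  mass: 40.00x + 58.44y = 0.5417
Solving, x = 5.892 × 10^-3 mol, y = 5.236 × 10^-3 mol
mass of NaOH = 5.892 × 10^-3 × 40.00 = 0.2357 g
% NaOH = 0.2357 / 0.5417 × 100 = 43.51 %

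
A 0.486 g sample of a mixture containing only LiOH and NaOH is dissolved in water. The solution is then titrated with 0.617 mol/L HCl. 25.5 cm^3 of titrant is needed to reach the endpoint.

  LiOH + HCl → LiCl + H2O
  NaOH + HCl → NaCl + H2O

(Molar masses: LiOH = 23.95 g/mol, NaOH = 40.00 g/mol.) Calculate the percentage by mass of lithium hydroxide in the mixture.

n(HCl) = 0.0255 × 0.617 = 0.0157 mol
Let x = n(LiOH), y = n(NaOH).
Titrant: 1x + 1y = 0.0157;  mass: 23.95x + 40.00y = 0.486
Solving, x = 8.93 × 10^-3 mol, y = 6.80 × 10^-3 mol
mass of LiOH = 8.93 × 10^-3 × 23.95 = 0.214 g
% LiOH = 0.214 / 0.486 × 100 = 44.0 %

44.0 %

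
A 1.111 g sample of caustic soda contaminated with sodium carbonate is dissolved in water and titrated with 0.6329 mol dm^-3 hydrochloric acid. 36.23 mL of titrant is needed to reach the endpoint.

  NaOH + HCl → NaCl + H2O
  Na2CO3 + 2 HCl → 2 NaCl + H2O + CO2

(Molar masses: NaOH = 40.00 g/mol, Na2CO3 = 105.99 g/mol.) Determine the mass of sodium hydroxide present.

n(HCl) = 0.03623 × 0.6329 = 0.02293 mol
Let x = n(NaOH), y = n(Na2CO3).
Titrant: 1x + 2y = 0.02293;  mass: 40.00x + 105.99y = 1.111
Solving, x = 8.016 × 10^-3 mol, y = 7.457 × 10^-3 mol
mass of NaOH = 8.016 × 10^-3 × 40.00 = 0.3207 g

0.3207 g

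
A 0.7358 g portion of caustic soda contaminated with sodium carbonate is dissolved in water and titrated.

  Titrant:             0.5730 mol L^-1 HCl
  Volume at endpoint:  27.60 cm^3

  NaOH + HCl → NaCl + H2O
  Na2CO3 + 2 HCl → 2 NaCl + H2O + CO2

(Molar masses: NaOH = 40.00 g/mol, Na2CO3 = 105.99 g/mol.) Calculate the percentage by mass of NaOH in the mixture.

42.80 %

n(HCl) = 0.02760 × 0.5730 = 0.01581 mol
Let x = n(NaOH), y = n(Na2CO3).
Titrant: 1x + 2y = 0.01581;  mass: 40.00x + 105.99y = 0.7358
Solving, x = 7.873 × 10^-3 mol, y = 3.971 × 10^-3 mol
mass of NaOH = 7.873 × 10^-3 × 40.00 = 0.3149 g
% NaOH = 0.3149 / 0.7358 × 100 = 42.80 %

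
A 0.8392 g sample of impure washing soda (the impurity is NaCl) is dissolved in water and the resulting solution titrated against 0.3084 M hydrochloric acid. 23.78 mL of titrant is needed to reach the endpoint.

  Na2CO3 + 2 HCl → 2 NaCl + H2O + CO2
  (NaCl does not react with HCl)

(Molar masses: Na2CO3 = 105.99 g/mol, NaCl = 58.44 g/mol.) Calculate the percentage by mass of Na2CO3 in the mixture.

46.31 %

n(HCl) = 0.02378 × 0.3084 = 7.334 × 10^-3 mol
Let x = n(Na2CO3), y = n(NaCl).
Titrant: 2x = 7.334 × 10^-3;  mass: 105.99x + 58.44y = 0.8392
Solving, x = 3.667 × 10^-3 mol, y = 7.710 × 10^-3 mol
mass of Na2CO3 = 3.667 × 10^-3 × 105.99 = 0.3887 g
% Na2CO3 = 0.3887 / 0.8392 × 100 = 46.31 %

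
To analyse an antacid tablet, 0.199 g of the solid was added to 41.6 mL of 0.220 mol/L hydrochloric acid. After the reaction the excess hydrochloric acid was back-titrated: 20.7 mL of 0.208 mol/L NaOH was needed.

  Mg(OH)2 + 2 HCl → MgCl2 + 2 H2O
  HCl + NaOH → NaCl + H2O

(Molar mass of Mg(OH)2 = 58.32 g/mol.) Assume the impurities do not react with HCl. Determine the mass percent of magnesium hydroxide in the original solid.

71.0 %

n(HCl) added = 0.0416 × 0.220 = 9.15 × 10^-3 mol
n(NaOH) used in back-titration = 0.0207 × 0.208 = 4.31 × 10^-3 mol
n(HCl) left over = 4.31 × 10^-3 mol (1:1 ratio)
n(HCl) consumed by analyte = 9.15 × 10^-3 − 4.31 × 10^-3 = 4.85 × 10^-3 mol
From the 1:2 ratio, n(Mg(OH)2) = 1/2 × 4.85 × 10^-3 = 2.42 × 10^-3 mol
mass of Mg(OH)2 = 2.42 × 10^-3 × 58.32 = 0.141 g
% Mg(OH)2 = 0.141 / 0.199 × 100 = 71.0 %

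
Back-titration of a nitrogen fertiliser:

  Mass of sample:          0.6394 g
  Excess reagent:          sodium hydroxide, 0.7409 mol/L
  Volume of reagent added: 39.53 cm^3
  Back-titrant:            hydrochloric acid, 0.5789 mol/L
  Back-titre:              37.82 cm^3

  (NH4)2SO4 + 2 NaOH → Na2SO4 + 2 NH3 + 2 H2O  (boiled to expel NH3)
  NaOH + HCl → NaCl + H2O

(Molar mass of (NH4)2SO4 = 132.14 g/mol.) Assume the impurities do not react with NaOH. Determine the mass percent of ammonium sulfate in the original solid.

76.40 %

n(NaOH) added = 0.03953 × 0.7409 = 0.02929 mol
n(HCl) used in back-titration = 0.03782 × 0.5789 = 0.02189 mol
n(NaOH) left over = 0.02189 mol (1:1 ratio)
n(NaOH) consumed by analyte = 0.02929 − 0.02189 = 7.394 × 10^-3 mol
From the 1:2 ratio, n((NH4)2SO4) = 1/2 × 7.394 × 10^-3 = 3.697 × 10^-3 mol
mass of (NH4)2SO4 = 3.697 × 10^-3 × 132.14 = 0.4885 g
% (NH4)2SO4 = 0.4885 / 0.6394 × 100 = 76.40 %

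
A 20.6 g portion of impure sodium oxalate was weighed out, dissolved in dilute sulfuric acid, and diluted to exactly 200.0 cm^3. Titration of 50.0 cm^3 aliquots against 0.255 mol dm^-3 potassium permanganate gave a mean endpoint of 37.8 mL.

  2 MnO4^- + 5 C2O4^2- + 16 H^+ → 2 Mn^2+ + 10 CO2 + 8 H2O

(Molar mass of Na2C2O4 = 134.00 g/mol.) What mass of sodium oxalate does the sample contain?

12.9 g

n(KMnO4) per titration = 0.0378 × 0.255 = 9.64 × 10^-3 mol
From the 5:2 ratio, n(Na2C2O4) in each aliquot = 5/2 × 9.64 × 10^-3 = 0.0241 mol
n(Na2C2O4) in the whole flask = 0.0241 × 200.0/50.0 = 0.0964 mol
mass of Na2C2O4 = 0.0964 × 134.00 = 12.9 g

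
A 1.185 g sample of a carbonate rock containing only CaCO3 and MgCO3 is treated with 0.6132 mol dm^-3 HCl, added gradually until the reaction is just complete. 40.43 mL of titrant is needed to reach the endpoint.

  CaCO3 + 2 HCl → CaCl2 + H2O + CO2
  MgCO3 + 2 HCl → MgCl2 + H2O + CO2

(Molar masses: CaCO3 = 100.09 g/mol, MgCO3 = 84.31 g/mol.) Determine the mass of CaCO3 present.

0.8874 g

n(HCl) = 0.04043 × 0.6132 = 0.02479 mol
Let x = n(CaCO3), y = n(MgCO3).
Titrant: 2x + 2y = 0.02479;  mass: 100.09x + 84.31y = 1.185
Solving, x = 8.866 × 10^-3 mol, y = 3.530 × 10^-3 mol
mass of CaCO3 = 8.866 × 10^-3 × 100.09 = 0.8874 g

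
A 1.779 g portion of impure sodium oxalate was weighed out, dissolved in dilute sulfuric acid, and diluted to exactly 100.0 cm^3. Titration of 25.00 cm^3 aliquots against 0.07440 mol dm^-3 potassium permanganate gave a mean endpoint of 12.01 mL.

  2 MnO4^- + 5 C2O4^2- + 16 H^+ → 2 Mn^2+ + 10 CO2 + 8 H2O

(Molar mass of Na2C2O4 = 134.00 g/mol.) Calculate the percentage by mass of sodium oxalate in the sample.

67.30 %

n(KMnO4) per titration = 0.01201 × 0.07440 = 8.935 × 10^-4 mol
From the 5:2 ratio, n(Na2C2O4) in each aliquot = 5/2 × 8.935 × 10^-4 = 2.234 × 10^-3 mol
n(Na2C2O4) in the whole flask = 2.234 × 10^-3 × 100.0/25.00 = 8.935 × 10^-3 mol
mass of Na2C2O4 = 8.935 × 10^-3 × 134.00 = 1.197 g
% Na2C2O4 = 1.197 / 1.779 × 100 = 67.30 %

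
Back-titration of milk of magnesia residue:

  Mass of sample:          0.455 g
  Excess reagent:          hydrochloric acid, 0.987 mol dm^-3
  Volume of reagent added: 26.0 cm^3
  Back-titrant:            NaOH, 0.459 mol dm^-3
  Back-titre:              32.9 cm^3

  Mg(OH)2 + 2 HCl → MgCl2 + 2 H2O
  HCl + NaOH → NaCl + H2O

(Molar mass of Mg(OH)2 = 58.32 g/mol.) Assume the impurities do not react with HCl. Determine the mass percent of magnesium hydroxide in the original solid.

n(HCl) added = 0.0260 × 0.987 = 0.0257 mol
n(NaOH) used in back-titration = 0.0329 × 0.459 = 0.0151 mol
n(HCl) left over = 0.0151 mol (1:1 ratio)
n(HCl) consumed by analyte = 0.0257 − 0.0151 = 0.0106 mol
From the 1:2 ratio, n(Mg(OH)2) = 1/2 × 0.0106 = 5.28 × 10^-3 mol
mass of Mg(OH)2 = 5.28 × 10^-3 × 58.32 = 0.308 g
% Mg(OH)2 = 0.308 / 0.455 × 100 = 67.7 %

67.7 %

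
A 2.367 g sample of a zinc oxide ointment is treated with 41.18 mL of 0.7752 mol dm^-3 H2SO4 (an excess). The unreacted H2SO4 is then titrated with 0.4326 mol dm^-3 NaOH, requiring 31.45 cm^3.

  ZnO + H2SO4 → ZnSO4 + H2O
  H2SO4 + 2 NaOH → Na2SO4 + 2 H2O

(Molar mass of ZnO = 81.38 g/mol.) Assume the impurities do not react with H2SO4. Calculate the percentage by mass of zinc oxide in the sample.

86.37 %

n(H2SO4) added = 0.04118 × 0.7752 = 0.03192 mol
n(NaOH) used in back-titration = 0.03145 × 0.4326 = 0.01361 mol
From the 1:2 ratio, n(H2SO4) left over = 1/2 × 0.01361 = 6.803 × 10^-3 mol
n(H2SO4) consumed by analyte = 0.03192 − 6.803 × 10^-3 = 0.02512 mol
n(ZnO) = 0.02512 mol (1:1 ratio)
mass of ZnO = 0.02512 × 81.38 = 2.044 g
% ZnO = 2.044 / 2.367 × 100 = 86.37 %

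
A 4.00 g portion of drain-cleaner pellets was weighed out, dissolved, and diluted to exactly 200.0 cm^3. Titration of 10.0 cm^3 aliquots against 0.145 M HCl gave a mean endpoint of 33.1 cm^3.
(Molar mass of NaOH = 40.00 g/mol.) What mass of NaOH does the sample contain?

NaOH + HCl → NaCl + H2O
n(HCl) per titration = 0.0331 × 0.145 = 4.80 × 10^-3 mol
n(NaOH) in each aliquot = 4.80 × 10^-3 mol (1:1 ratio)
n(NaOH) in the whole flask = 4.80 × 10^-3 × 200.0/10.0 = 0.0960 mol
mass of NaOH = 0.0960 × 40.00 = 3.84 g

3.84 g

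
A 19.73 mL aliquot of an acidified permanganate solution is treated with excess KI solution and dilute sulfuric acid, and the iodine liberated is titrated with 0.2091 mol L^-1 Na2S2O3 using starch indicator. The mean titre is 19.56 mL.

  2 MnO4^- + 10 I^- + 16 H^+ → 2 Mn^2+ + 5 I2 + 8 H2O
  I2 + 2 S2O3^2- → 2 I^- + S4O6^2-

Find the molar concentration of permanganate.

0.04146 mol/L

n(S2O3^2-) = 0.01956 × 0.2091 = 4.090 × 10^-3 mol
n(I2) = n(S2O3^2-)/2 = 2.045 × 10^-3 mol
From the 2:5 ratio, n(MnO4^-) in the aliquot = 2/5 × 2.045 × 10^-3 = 8.180 × 10^-4 mol
[MnO4^-] = 8.180 × 10^-4 / 0.01973 = 0.04146 mol/L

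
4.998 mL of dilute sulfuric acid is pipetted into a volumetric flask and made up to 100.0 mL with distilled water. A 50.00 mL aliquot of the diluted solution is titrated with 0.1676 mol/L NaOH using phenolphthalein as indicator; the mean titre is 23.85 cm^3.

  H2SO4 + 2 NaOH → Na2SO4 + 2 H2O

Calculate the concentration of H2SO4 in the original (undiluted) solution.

0.7998 mol/L

n(NaOH) = 0.02385 × 0.1676 = 3.997 × 10^-3 mol
From the 1:2 ratio, n(H2SO4) in the aliquot = 1/2 × 3.997 × 10^-3 = 1.999 × 10^-3 mol
[H2SO4]_dilute = 1.999 × 10^-3 / 0.05000 = 0.03997 mol/L
Dilution factor = 100.0 / 4.998 = 20.01
[H2SO4]_stock = 0.03997 × 20.01 = 0.7998 mol/L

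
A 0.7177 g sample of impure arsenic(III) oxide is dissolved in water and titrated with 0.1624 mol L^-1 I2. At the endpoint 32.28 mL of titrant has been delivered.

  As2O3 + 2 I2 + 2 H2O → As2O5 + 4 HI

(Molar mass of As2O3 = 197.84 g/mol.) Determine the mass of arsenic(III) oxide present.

0.5186 g

n(I2) = 0.03228 L × 0.1624 mol/L = 5.242 × 10^-3 mol
From the 1:2 ratio, n(As2O3) = 1/2 × 5.242 × 10^-3 = 2.621 × 10^-3 mol
mass of As2O3 = 2.621 × 10^-3 × 197.84 g/mol = 0.5186 g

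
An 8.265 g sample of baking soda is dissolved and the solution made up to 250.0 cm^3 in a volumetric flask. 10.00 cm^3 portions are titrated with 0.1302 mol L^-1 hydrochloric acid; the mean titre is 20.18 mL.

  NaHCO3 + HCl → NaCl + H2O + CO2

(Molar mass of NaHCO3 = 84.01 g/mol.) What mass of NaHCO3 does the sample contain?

n(HCl) per titration = 0.02018 × 0.1302 = 2.627 × 10^-3 mol
n(NaHCO3) in each aliquot = 2.627 × 10^-3 mol (1:1 ratio)
n(NaHCO3) in the whole flask = 2.627 × 10^-3 × 250.0/10.00 = 0.06569 mol
mass of NaHCO3 = 0.06569 × 84.01 = 5.518 g

5.518 g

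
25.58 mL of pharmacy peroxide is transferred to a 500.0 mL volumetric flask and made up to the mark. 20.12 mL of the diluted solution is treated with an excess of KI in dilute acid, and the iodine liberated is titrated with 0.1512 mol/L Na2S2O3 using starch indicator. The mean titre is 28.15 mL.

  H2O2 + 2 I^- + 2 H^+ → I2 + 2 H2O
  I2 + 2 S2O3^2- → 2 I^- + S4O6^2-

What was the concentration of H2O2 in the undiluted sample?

n(S2O3^2-) = 0.02815 × 0.1512 = 4.256 × 10^-3 mol
n(I2) = n(S2O3^2-)/2 = 2.128 × 10^-3 mol
n(H2O2) in the aliquot = 2.128 × 10^-3 mol (1:1 ratio)
[H2O2]_dilute = 2.128 × 10^-3 / 0.02012 = 0.1058 mol/L
[H2O2]_original = 0.1058 × 500.0/25.58 = 2.067 mol/L

2.067 mol/L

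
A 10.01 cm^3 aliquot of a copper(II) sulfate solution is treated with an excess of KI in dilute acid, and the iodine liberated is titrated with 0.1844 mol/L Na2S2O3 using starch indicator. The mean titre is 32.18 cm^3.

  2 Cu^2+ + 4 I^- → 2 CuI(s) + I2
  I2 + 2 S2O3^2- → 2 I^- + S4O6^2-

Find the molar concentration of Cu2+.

n(S2O3^2-) = 0.03218 × 0.1844 = 5.934 × 10^-3 mol
n(I2) = n(S2O3^2-)/2 = 2.967 × 10^-3 mol
From the 2:1 ratio, n(Cu2+) in the aliquot = 2/1 × 2.967 × 10^-3 = 5.934 × 10^-3 mol
[Cu2+] = 5.934 × 10^-3 / 0.01001 = 0.5928 mol/L

0.5928 mol/L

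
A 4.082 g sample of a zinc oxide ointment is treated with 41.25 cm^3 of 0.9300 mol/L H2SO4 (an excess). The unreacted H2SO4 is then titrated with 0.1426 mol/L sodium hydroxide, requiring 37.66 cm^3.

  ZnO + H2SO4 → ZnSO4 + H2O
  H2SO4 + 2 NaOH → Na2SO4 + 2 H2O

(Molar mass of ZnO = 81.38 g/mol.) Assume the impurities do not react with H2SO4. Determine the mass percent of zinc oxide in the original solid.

n(H2SO4) added = 0.04125 × 0.9300 = 0.03836 mol
n(NaOH) used in back-titration = 0.03766 × 0.1426 = 5.370 × 10^-3 mol
From the 1:2 ratio, n(H2SO4) left over = 1/2 × 5.370 × 10^-3 = 2.685 × 10^-3 mol
n(H2SO4) consumed by analyte = 0.03836 − 2.685 × 10^-3 = 0.03568 mol
n(ZnO) = 0.03568 mol (1:1 ratio)
mass of ZnO = 0.03568 × 81.38 = 2.903 g
% ZnO = 2.903 / 4.082 × 100 = 71.13 %

71.13 %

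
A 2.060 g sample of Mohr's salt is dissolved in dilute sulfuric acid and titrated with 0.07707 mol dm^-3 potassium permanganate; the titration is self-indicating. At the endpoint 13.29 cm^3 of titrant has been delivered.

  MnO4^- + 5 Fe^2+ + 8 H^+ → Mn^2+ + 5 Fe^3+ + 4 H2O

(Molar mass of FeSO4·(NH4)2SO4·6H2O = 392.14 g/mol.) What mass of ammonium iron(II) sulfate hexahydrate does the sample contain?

2.008 g

n(KMnO4) = 0.01329 L × 0.07707 mol/L = 1.024 × 10^-3 mol
From the 5:1 ratio, n(FeSO4·(NH4)2SO4·6H2O) = 5/1 × 1.024 × 10^-3 = 5.121 × 10^-3 mol
mass of FeSO4·(NH4)2SO4·6H2O = 5.121 × 10^-3 × 392.14 g/mol = 2.008 g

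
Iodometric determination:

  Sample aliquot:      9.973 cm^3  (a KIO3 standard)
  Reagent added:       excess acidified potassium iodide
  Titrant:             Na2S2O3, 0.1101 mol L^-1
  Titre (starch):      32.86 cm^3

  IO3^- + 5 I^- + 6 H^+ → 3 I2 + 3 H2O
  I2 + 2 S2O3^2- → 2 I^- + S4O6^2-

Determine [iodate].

0.06046 mol/L

n(S2O3^2-) = 0.03286 × 0.1101 = 3.618 × 10^-3 mol
n(I2) = n(S2O3^2-)/2 = 1.809 × 10^-3 mol
From the 1:3 ratio, n(IO3^-) in the aliquot = 1/3 × 1.809 × 10^-3 = 6.030 × 10^-4 mol
[IO3^-] = 6.030 × 10^-4 / 0.009973 = 0.06046 mol/L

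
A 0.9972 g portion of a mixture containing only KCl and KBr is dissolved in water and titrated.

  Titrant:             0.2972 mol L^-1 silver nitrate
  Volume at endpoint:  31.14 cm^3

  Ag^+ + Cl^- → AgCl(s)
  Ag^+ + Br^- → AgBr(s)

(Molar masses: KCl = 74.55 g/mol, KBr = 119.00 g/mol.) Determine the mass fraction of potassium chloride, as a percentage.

17.51 %

n(AgNO3) = 0.03114 × 0.2972 = 9.255 × 10^-3 mol
Let x = n(KCl), y = n(KBr).
Titrant: 1x + 1y = 9.255 × 10^-3;  mass: 74.55x + 119.00y = 0.9972
Solving, x = 2.342 × 10^-3 mol, y = 6.912 × 10^-3 mol
mass of KCl = 2.342 × 10^-3 × 74.55 = 0.1746 g
% KCl = 0.1746 / 0.9972 × 100 = 17.51 %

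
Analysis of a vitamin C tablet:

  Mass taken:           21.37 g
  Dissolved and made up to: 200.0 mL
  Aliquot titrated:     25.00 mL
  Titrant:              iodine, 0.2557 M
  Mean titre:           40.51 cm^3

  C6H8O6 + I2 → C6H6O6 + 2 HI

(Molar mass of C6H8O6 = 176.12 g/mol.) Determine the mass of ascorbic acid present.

14.59 g

n(I2) per titration = 0.04051 × 0.2557 = 0.01036 mol
n(C6H8O6) in each aliquot = 0.01036 mol (1:1 ratio)
n(C6H8O6) in the whole flask = 0.01036 × 200.0/25.00 = 0.08287 mol
mass of C6H8O6 = 0.08287 × 176.12 = 14.59 g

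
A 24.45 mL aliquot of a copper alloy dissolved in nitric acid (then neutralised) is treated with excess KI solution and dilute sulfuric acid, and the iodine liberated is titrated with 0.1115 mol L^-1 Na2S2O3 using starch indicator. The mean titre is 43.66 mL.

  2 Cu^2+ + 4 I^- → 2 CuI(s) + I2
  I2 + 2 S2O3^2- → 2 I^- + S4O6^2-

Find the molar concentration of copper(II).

n(S2O3^2-) = 0.04366 × 0.1115 = 4.868 × 10^-3 mol
n(I2) = n(S2O3^2-)/2 = 2.434 × 10^-3 mol
From the 2:1 ratio, n(Cu2+) in the aliquot = 2/1 × 2.434 × 10^-3 = 4.868 × 10^-3 mol
[Cu2+] = 4.868 × 10^-3 / 0.02445 = 0.1991 mol/L

0.1991 mol/L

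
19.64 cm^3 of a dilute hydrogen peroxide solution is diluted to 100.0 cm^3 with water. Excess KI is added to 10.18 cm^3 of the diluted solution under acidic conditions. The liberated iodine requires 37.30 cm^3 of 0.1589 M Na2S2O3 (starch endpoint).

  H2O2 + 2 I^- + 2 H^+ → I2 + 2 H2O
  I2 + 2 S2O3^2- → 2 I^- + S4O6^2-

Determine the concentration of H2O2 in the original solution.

1.482 M

n(S2O3^2-) = 0.03730 × 0.1589 = 5.927 × 10^-3 mol
n(I2) = n(S2O3^2-)/2 = 2.963 × 10^-3 mol
n(H2O2) in the aliquot = 2.963 × 10^-3 mol (1:1 ratio)
[H2O2]_dilute = 2.963 × 10^-3 / 0.01018 = 0.2911 mol/L
[H2O2]_original = 0.2911 × 100.0/19.64 = 1.482 mol/L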